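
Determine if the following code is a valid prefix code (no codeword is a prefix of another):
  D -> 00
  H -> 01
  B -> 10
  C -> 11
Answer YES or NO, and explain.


Checking each pair (does one codeword prefix another?):
  D='00' vs H='01': no prefix
  D='00' vs B='10': no prefix
  D='00' vs C='11': no prefix
  H='01' vs D='00': no prefix
  H='01' vs B='10': no prefix
  H='01' vs C='11': no prefix
  B='10' vs D='00': no prefix
  B='10' vs H='01': no prefix
  B='10' vs C='11': no prefix
  C='11' vs D='00': no prefix
  C='11' vs H='01': no prefix
  C='11' vs B='10': no prefix
No violation found over all pairs.

YES -- this is a valid prefix code. No codeword is a prefix of any other codeword.


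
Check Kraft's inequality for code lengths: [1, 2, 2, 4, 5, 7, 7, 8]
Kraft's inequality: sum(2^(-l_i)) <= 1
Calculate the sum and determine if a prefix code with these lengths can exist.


Sum = 2^(-1) + 2^(-2) + 2^(-2) + 2^(-4) + 2^(-5) + 2^(-7) + 2^(-7) + 2^(-8)
    = 0.5 + 0.25 + 0.25 + 0.0625 + 0.03125 + 0.0078125 + 0.0078125 + 0.00390625
    = 285/256 = 1.11328125
Since 1.11328125 > 1, Kraft's inequality is NOT satisfied.
A prefix code with these lengths CANNOT exist.

Kraft sum = 1.11328125. Not satisfied.


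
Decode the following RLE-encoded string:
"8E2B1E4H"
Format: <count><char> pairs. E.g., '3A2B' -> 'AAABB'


Expanding each <count><char> pair:
  8E -> 'EEEEEEEE'
  2B -> 'BB'
  1E -> 'E'
  4H -> 'HHHH'

Decoded = EEEEEEEEBBEHHHH


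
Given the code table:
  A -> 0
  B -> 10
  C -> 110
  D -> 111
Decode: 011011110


Decoding:
0 -> A
110 -> C
111 -> D
10 -> B


Result: ACDB


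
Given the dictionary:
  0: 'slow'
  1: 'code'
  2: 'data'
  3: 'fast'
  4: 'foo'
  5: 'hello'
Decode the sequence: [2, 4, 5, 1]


Look up each index in the dictionary:
  2 -> 'data'
  4 -> 'foo'
  5 -> 'hello'
  1 -> 'code'

Decoded: "data foo hello code"


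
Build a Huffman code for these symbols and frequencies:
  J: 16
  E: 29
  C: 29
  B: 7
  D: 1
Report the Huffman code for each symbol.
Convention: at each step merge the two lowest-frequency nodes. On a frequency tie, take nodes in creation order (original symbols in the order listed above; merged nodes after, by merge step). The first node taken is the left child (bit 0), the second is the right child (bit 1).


Huffman tree construction:
Step 1: Merge D(1) + B(7) = 8
Step 2: Merge (D+B)(8) + J(16) = 24
Step 3: Merge ((D+B)+J)(24) + E(29) = 53
Step 4: Merge C(29) + (((D+B)+J)+E)(53) = 82
Read each symbol's code off the tree from the root (left child = 0, right child = 1).

Codes:
  J: 101 (length 3)
  E: 11 (length 2)
  C: 0 (length 1)
  B: 1001 (length 4)
  D: 1000 (length 4)
Average code length: 167/82 = 2.0366 bits/symbol


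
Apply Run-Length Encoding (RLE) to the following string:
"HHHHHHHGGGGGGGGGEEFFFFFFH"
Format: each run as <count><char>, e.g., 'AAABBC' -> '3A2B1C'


Scanning runs left to right:
  i=0: run of 'H' x 7 -> '7H'
  i=7: run of 'G' x 9 -> '9G'
  i=16: run of 'E' x 2 -> '2E'
  i=18: run of 'F' x 6 -> '6F'
  i=24: run of 'H' x 1 -> '1H'

RLE = 7H9G2E6F1H


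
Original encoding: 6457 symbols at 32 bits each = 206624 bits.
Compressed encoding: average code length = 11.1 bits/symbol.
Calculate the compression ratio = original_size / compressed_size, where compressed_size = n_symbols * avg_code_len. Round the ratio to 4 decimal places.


original_size = n_symbols * orig_bits = 6457 * 32 = 206624 bits
compressed_size = n_symbols * avg_code_len = 6457 * 11.1 = 71672.7 bits
ratio = original_size / compressed_size = 206624 / 71672.7 = 2.8829

Compression ratio = 2.8829


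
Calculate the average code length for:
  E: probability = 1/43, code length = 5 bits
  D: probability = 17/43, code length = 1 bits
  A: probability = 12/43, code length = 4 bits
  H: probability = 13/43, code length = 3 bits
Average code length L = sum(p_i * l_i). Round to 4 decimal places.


Weighted contributions p_i * l_i:
  E: (1/43) * 5 = 5/43
  D: (17/43) * 1 = 17/43
  A: (12/43) * 4 = 48/43
  H: (13/43) * 3 = 39/43
Sum = (5 + 17 + 48 + 39)/43 = 109/43

L = 109/43 = 2.5349 bits/symbol


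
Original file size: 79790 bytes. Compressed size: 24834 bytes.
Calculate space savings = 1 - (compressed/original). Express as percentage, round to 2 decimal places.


ratio = compressed/original = 24834/79790 = 0.311242
savings = 1 - ratio = 1 - 0.311242 = 0.688758
as a percentage: 0.688758 * 100 = 68.88%

Space savings = 1 - 24834/79790 = 68.88%


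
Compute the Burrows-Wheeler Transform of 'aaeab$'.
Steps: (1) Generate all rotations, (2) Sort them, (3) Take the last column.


Rotations (sorted):
  0: $aaeab -> last char: b
  1: aaeab$ -> last char: $
  2: ab$aae -> last char: e
  3: aeab$a -> last char: a
  4: b$aaea -> last char: a
  5: eab$aa -> last char: a


BWT = b$eaaa


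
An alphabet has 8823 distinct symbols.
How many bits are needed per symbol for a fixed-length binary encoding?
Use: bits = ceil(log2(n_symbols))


log2(8823) = 13.1071
Bracket: 2^13 = 8192 < 8823 <= 2^14 = 16384
So ceil(log2(8823)) = 14

bits = ceil(log2(8823)) = ceil(13.1071) = 14 bits


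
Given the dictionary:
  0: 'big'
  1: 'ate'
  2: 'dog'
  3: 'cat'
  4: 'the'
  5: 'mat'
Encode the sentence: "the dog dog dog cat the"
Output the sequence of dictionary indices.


Look up each word in the dictionary:
  'the' -> 4
  'dog' -> 2
  'dog' -> 2
  'dog' -> 2
  'cat' -> 3
  'the' -> 4

Encoded: [4, 2, 2, 2, 3, 4]


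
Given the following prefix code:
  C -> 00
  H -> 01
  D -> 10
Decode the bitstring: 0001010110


Decoding step by step:
Bits 00 -> C
Bits 01 -> H
Bits 01 -> H
Bits 01 -> H
Bits 10 -> D


Decoded message: CHHHD


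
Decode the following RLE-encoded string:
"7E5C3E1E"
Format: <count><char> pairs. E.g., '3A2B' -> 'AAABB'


Expanding each <count><char> pair:
  7E -> 'EEEEEEE'
  5C -> 'CCCCC'
  3E -> 'EEE'
  1E -> 'E'

Decoded = EEEEEEECCCCCEEEE


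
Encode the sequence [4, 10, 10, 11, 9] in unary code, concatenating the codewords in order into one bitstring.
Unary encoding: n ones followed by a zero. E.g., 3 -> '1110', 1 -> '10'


Encode each number as n ones followed by a terminating 0:
  4 -> 11110 (5 bits)
  10 -> 11111111110 (11 bits)
  10 -> 11111111110 (11 bits)
  11 -> 111111111110 (12 bits)
  9 -> 1111111110 (10 bits)
Total length = 5 + 11 + 11 + 12 + 10 = 49 bits.

Unary([4, 10, 10, 11, 9]) = 1111011111111110111111111101111111111101111111110 (49 bits)


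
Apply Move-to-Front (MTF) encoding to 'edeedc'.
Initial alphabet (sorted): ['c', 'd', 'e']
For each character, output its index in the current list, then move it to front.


MTF encoding:
'e': index 2 in ['c', 'd', 'e'] -> ['e', 'c', 'd']
'd': index 2 in ['e', 'c', 'd'] -> ['d', 'e', 'c']
'e': index 1 in ['d', 'e', 'c'] -> ['e', 'd', 'c']
'e': index 0 in ['e', 'd', 'c'] -> ['e', 'd', 'c']
'd': index 1 in ['e', 'd', 'c'] -> ['d', 'e', 'c']
'c': index 2 in ['d', 'e', 'c'] -> ['c', 'd', 'e']


Output: [2, 2, 1, 0, 1, 2]


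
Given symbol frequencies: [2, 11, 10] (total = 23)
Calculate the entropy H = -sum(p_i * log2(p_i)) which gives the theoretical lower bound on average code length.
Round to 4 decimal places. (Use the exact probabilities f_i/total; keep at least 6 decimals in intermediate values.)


Per-symbol terms -p_i * log2(p_i) with p_i = f_i/23:
  p = 2/23 = 0.086957: log2(p) = -3.523562, -p*log2(p) = 0.306397
  p = 11/23 = 0.478261: log2(p) = -1.064130, -p*log2(p) = 0.508932
  p = 10/23 = 0.434783: log2(p) = -1.201634, -p*log2(p) = 0.522450
H = 0.306397 + 0.508932 + 0.522450 = 1.337779

H = 1.3378 bits/symbol


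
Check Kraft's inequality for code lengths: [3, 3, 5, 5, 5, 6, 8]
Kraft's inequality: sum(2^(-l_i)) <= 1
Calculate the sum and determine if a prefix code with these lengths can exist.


Sum = 2^(-3) + 2^(-3) + 2^(-5) + 2^(-5) + 2^(-5) + 2^(-6) + 2^(-8)
    = 0.125 + 0.125 + 0.03125 + 0.03125 + 0.03125 + 0.015625 + 0.00390625
    = 93/256 = 0.36328125
Since 0.36328125 <= 1, Kraft's inequality IS satisfied.
A prefix code with these lengths CAN exist.

Kraft sum = 0.36328125. Satisfied.


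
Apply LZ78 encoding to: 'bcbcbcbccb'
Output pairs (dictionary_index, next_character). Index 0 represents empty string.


LZ78 encoding steps:
Dictionary: {0: ''}
Step 1: w='' (idx 0), next='b' -> output (0, 'b'), add 'b' as idx 1
Step 2: w='' (idx 0), next='c' -> output (0, 'c'), add 'c' as idx 2
Step 3: w='b' (idx 1), next='c' -> output (1, 'c'), add 'bc' as idx 3
Step 4: w='bc' (idx 3), next='b' -> output (3, 'b'), add 'bcb' as idx 4
Step 5: w='c' (idx 2), next='c' -> output (2, 'c'), add 'cc' as idx 5
Step 6: w='b' (idx 1), end of input -> output (1, '')


Encoded: [(0, 'b'), (0, 'c'), (1, 'c'), (3, 'b'), (2, 'c'), (1, '')]


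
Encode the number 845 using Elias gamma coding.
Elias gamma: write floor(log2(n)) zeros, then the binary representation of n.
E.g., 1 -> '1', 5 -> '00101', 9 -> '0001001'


num_bits = floor(log2(845)) + 1 = 10
leading_zeros = num_bits - 1 = 9
binary(845) = 1101001101

Elias gamma(845) = '000000000' + '1101001101' = 0000000001101001101 (19 bits)


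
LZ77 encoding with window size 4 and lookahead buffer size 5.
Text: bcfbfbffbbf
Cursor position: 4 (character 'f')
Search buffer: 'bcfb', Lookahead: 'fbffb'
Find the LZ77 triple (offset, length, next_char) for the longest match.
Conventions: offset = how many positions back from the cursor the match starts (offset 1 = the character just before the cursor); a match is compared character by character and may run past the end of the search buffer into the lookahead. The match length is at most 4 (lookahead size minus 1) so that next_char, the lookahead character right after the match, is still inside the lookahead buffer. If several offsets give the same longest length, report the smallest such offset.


Try each offset into the search buffer:
  offset=1 (pos 3, char 'b'): match length 0
  offset=2 (pos 2, char 'f'): match length 3
  offset=3 (pos 1, char 'c'): match length 0
  offset=4 (pos 0, char 'b'): match length 0
Longest match has length 3 at offset 2.
next_char = character at position 4 + 3 = 7 -> 'f'

Best match: offset=2, length=3 (matching 'fbf' starting at position 2)
LZ77 triple: (2, 3, 'f')


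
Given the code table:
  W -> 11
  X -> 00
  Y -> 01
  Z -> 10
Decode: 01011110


Decoding:
01 -> Y
01 -> Y
11 -> W
10 -> Z


Result: YYWZ


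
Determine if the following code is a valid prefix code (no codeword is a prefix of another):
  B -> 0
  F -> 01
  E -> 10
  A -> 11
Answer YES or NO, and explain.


Checking each pair (does one codeword prefix another?):
  B='0' vs F='01': prefix -- VIOLATION

NO -- this is NOT a valid prefix code. B (0) is a prefix of F (01).


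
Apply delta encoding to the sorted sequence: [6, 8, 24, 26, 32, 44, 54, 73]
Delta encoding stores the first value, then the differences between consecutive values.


First value: 6
Deltas:
  8 - 6 = 2
  24 - 8 = 16
  26 - 24 = 2
  32 - 26 = 6
  44 - 32 = 12
  54 - 44 = 10
  73 - 54 = 19


Delta encoded: [6, 2, 16, 2, 6, 12, 10, 19]


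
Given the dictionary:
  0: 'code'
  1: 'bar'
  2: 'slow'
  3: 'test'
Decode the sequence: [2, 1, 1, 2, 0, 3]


Look up each index in the dictionary:
  2 -> 'slow'
  1 -> 'bar'
  1 -> 'bar'
  2 -> 'slow'
  0 -> 'code'
  3 -> 'test'

Decoded: "slow bar bar slow code test"


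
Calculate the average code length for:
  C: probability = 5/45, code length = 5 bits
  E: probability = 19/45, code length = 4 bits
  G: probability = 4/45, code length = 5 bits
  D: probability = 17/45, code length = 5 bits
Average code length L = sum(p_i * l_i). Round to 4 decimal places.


Weighted contributions p_i * l_i:
  C: (5/45) * 5 = 25/45
  E: (19/45) * 4 = 76/45
  G: (4/45) * 5 = 20/45
  D: (17/45) * 5 = 85/45
Sum = (25 + 76 + 20 + 85)/45 = 206/45

L = 206/45 = 4.5778 bits/symbol


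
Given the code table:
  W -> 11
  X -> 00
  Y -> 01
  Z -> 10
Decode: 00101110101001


Decoding:
00 -> X
10 -> Z
11 -> W
10 -> Z
10 -> Z
10 -> Z
01 -> Y


Result: XZWZZZY


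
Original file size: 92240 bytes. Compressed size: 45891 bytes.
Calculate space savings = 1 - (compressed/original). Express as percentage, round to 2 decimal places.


ratio = compressed/original = 45891/92240 = 0.497517
savings = 1 - ratio = 1 - 0.497517 = 0.502483
as a percentage: 0.502483 * 100 = 50.25%

Space savings = 1 - 45891/92240 = 50.25%


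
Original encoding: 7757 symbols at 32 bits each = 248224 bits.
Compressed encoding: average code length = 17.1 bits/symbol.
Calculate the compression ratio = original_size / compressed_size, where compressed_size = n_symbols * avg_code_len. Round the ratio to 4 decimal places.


original_size = n_symbols * orig_bits = 7757 * 32 = 248224 bits
compressed_size = n_symbols * avg_code_len = 7757 * 17.1 = 132644.7 bits
ratio = original_size / compressed_size = 248224 / 132644.7 = 1.8713

Compression ratio = 1.8713


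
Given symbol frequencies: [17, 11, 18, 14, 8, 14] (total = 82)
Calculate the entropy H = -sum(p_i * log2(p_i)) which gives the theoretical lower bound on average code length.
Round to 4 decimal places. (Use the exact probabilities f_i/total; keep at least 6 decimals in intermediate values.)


Per-symbol terms -p_i * log2(p_i) with p_i = f_i/82:
  p = 17/82 = 0.207317: log2(p) = -2.270089, -p*log2(p) = 0.470628
  p = 11/82 = 0.134146: log2(p) = -2.898120, -p*log2(p) = 0.388772
  p = 18/82 = 0.219512: log2(p) = -2.187627, -p*log2(p) = 0.480211
  p = 14/82 = 0.170732: log2(p) = -2.550197, -p*log2(p) = 0.435400
  p = 8/82 = 0.097561: log2(p) = -3.357552, -p*log2(p) = 0.327566
  p = 14/82 = 0.170732: log2(p) = -2.550197, -p*log2(p) = 0.435400
H = 0.470628 + 0.388772 + 0.480211 + 0.435400 + 0.327566 + 0.435400 = 2.537977

H = 2.538 bits/symbol


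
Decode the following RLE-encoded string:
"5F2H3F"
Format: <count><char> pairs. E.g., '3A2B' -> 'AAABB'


Expanding each <count><char> pair:
  5F -> 'FFFFF'
  2H -> 'HH'
  3F -> 'FFF'

Decoded = FFFFFHHFFF


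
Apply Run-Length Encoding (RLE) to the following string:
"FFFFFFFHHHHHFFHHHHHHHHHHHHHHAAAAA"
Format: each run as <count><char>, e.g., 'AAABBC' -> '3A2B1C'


Scanning runs left to right:
  i=0: run of 'F' x 7 -> '7F'
  i=7: run of 'H' x 5 -> '5H'
  i=12: run of 'F' x 2 -> '2F'
  i=14: run of 'H' x 14 -> '14H'
  i=28: run of 'A' x 5 -> '5A'

RLE = 7F5H2F14H5A


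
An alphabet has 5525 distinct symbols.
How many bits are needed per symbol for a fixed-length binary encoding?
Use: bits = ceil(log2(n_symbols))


log2(5525) = 12.4318
Bracket: 2^12 = 4096 < 5525 <= 2^13 = 8192
So ceil(log2(5525)) = 13

bits = ceil(log2(5525)) = ceil(12.4318) = 13 bits


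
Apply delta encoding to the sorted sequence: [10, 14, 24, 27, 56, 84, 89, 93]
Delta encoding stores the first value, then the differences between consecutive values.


First value: 10
Deltas:
  14 - 10 = 4
  24 - 14 = 10
  27 - 24 = 3
  56 - 27 = 29
  84 - 56 = 28
  89 - 84 = 5
  93 - 89 = 4


Delta encoded: [10, 4, 10, 3, 29, 28, 5, 4]


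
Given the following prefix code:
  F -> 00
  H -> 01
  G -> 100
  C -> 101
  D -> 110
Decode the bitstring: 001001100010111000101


Decoding step by step:
Bits 00 -> F
Bits 100 -> G
Bits 110 -> D
Bits 00 -> F
Bits 101 -> C
Bits 110 -> D
Bits 00 -> F
Bits 101 -> C


Decoded message: FGDFCDFC


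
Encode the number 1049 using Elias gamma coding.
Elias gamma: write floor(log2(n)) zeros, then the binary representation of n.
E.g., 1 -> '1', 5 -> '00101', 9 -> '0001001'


num_bits = floor(log2(1049)) + 1 = 11
leading_zeros = num_bits - 1 = 10
binary(1049) = 10000011001

Elias gamma(1049) = '0000000000' + '10000011001' = 000000000010000011001 (21 bits)


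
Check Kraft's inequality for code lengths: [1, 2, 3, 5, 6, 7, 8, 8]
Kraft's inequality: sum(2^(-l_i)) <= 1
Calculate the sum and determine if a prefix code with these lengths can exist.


Sum = 2^(-1) + 2^(-2) + 2^(-3) + 2^(-5) + 2^(-6) + 2^(-7) + 2^(-8) + 2^(-8)
    = 0.5 + 0.25 + 0.125 + 0.03125 + 0.015625 + 0.0078125 + 0.00390625 + 0.00390625
    = 240/256 = 0.9375
Since 0.9375 <= 1, Kraft's inequality IS satisfied.
A prefix code with these lengths CAN exist.

Kraft sum = 0.9375. Satisfied.


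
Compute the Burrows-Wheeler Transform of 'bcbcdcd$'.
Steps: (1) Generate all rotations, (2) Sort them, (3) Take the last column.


Rotations (sorted):
  0: $bcbcdcd -> last char: d
  1: bcbcdcd$ -> last char: $
  2: bcdcd$bc -> last char: c
  3: cbcdcd$b -> last char: b
  4: cd$bcbcd -> last char: d
  5: cdcd$bcb -> last char: b
  6: d$bcbcdc -> last char: c
  7: dcd$bcbc -> last char: c


BWT = d$cbdbcc


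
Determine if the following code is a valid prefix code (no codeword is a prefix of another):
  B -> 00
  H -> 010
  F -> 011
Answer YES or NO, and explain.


Checking each pair (does one codeword prefix another?):
  B='00' vs H='010': no prefix
  B='00' vs F='011': no prefix
  H='010' vs B='00': no prefix
  H='010' vs F='011': no prefix
  F='011' vs B='00': no prefix
  F='011' vs H='010': no prefix
No violation found over all pairs.

YES -- this is a valid prefix code. No codeword is a prefix of any other codeword.


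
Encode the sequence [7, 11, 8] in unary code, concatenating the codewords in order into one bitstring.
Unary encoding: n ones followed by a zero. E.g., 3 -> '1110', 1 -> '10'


Encode each number as n ones followed by a terminating 0:
  7 -> 11111110 (8 bits)
  11 -> 111111111110 (12 bits)
  8 -> 111111110 (9 bits)
Total length = 8 + 12 + 9 = 29 bits.

Unary([7, 11, 8]) = 11111110111111111110111111110 (29 bits)


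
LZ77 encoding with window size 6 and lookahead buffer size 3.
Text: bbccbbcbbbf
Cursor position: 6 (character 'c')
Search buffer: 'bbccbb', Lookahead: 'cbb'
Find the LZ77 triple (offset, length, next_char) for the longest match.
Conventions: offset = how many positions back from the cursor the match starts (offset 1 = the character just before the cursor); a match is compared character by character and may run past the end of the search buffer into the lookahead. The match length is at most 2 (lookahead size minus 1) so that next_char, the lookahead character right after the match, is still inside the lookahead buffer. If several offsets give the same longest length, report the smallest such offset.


Try each offset into the search buffer:
  offset=1 (pos 5, char 'b'): match length 0
  offset=2 (pos 4, char 'b'): match length 0
  offset=3 (pos 3, char 'c'): match length 2
  offset=4 (pos 2, char 'c'): match length 1
  offset=5 (pos 1, char 'b'): match length 0
  offset=6 (pos 0, char 'b'): match length 0
Longest match has length 2 at offset 3.
next_char = character at position 6 + 2 = 8 -> 'b'

Best match: offset=3, length=2 (matching 'cb' starting at position 3)
LZ77 triple: (3, 2, 'b')


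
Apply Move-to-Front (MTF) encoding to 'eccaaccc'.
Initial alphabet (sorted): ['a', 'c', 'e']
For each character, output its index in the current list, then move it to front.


MTF encoding:
'e': index 2 in ['a', 'c', 'e'] -> ['e', 'a', 'c']
'c': index 2 in ['e', 'a', 'c'] -> ['c', 'e', 'a']
'c': index 0 in ['c', 'e', 'a'] -> ['c', 'e', 'a']
'a': index 2 in ['c', 'e', 'a'] -> ['a', 'c', 'e']
'a': index 0 in ['a', 'c', 'e'] -> ['a', 'c', 'e']
'c': index 1 in ['a', 'c', 'e'] -> ['c', 'a', 'e']
'c': index 0 in ['c', 'a', 'e'] -> ['c', 'a', 'e']
'c': index 0 in ['c', 'a', 'e'] -> ['c', 'a', 'e']


Output: [2, 2, 0, 2, 0, 1, 0, 0]


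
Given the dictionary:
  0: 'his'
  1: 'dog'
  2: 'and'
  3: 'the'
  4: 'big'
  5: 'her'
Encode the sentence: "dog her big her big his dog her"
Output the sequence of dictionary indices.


Look up each word in the dictionary:
  'dog' -> 1
  'her' -> 5
  'big' -> 4
  'her' -> 5
  'big' -> 4
  'his' -> 0
  'dog' -> 1
  'her' -> 5

Encoded: [1, 5, 4, 5, 4, 0, 1, 5]


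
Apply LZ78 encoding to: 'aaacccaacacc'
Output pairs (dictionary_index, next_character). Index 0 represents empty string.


LZ78 encoding steps:
Dictionary: {0: ''}
Step 1: w='' (idx 0), next='a' -> output (0, 'a'), add 'a' as idx 1
Step 2: w='a' (idx 1), next='a' -> output (1, 'a'), add 'aa' as idx 2
Step 3: w='' (idx 0), next='c' -> output (0, 'c'), add 'c' as idx 3
Step 4: w='c' (idx 3), next='c' -> output (3, 'c'), add 'cc' as idx 4
Step 5: w='aa' (idx 2), next='c' -> output (2, 'c'), add 'aac' as idx 5
Step 6: w='a' (idx 1), next='c' -> output (1, 'c'), add 'ac' as idx 6
Step 7: w='c' (idx 3), end of input -> output (3, '')


Encoded: [(0, 'a'), (1, 'a'), (0, 'c'), (3, 'c'), (2, 'c'), (1, 'c'), (3, '')]


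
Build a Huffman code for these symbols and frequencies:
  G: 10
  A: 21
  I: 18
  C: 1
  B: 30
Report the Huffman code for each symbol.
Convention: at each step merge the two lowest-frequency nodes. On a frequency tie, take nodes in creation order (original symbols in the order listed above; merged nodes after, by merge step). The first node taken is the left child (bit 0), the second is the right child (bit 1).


Huffman tree construction:
Step 1: Merge C(1) + G(10) = 11
Step 2: Merge (C+G)(11) + I(18) = 29
Step 3: Merge A(21) + ((C+G)+I)(29) = 50
Step 4: Merge B(30) + (A+((C+G)+I))(50) = 80
Read each symbol's code off the tree from the root (left child = 0, right child = 1).

Codes:
  G: 1101 (length 4)
  A: 10 (length 2)
  I: 111 (length 3)
  C: 1100 (length 4)
  B: 0 (length 1)
Average code length: 170/80 = 2.1250 bits/symbol


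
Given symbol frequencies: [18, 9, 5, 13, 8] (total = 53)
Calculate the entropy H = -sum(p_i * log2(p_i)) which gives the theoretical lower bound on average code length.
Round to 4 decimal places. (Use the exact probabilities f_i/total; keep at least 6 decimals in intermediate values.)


Per-symbol terms -p_i * log2(p_i) with p_i = f_i/53:
  p = 18/53 = 0.339623: log2(p) = -1.557995, -p*log2(p) = 0.529131
  p = 9/53 = 0.169811: log2(p) = -2.557995, -p*log2(p) = 0.434377
  p = 5/53 = 0.094340: log2(p) = -3.405992, -p*log2(p) = 0.321320
  p = 13/53 = 0.245283: log2(p) = -2.027481, -p*log2(p) = 0.497307
  p = 8/53 = 0.150943: log2(p) = -2.727920, -p*log2(p) = 0.411762
H = 0.529131 + 0.434377 + 0.321320 + 0.497307 + 0.411762 = 2.193897

H = 2.1939 bits/symbol


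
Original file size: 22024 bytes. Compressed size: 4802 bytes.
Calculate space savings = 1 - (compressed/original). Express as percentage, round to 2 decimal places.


ratio = compressed/original = 4802/22024 = 0.218035
savings = 1 - ratio = 1 - 0.218035 = 0.781965
as a percentage: 0.781965 * 100 = 78.2%

Space savings = 1 - 4802/22024 = 78.2%


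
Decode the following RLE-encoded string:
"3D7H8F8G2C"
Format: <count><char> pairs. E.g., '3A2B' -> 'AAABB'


Expanding each <count><char> pair:
  3D -> 'DDD'
  7H -> 'HHHHHHH'
  8F -> 'FFFFFFFF'
  8G -> 'GGGGGGGG'
  2C -> 'CC'

Decoded = DDDHHHHHHHFFFFFFFFGGGGGGGGCC


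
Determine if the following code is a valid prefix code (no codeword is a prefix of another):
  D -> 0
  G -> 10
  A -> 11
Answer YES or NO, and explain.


Checking each pair (does one codeword prefix another?):
  D='0' vs G='10': no prefix
  D='0' vs A='11': no prefix
  G='10' vs D='0': no prefix
  G='10' vs A='11': no prefix
  A='11' vs D='0': no prefix
  A='11' vs G='10': no prefix
No violation found over all pairs.

YES -- this is a valid prefix code. No codeword is a prefix of any other codeword.


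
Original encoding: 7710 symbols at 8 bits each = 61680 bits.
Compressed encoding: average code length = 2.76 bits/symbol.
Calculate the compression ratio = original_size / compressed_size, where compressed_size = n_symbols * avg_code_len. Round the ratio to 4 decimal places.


original_size = n_symbols * orig_bits = 7710 * 8 = 61680 bits
compressed_size = n_symbols * avg_code_len = 7710 * 2.76 = 21279.6 bits
ratio = original_size / compressed_size = 61680 / 21279.6 = 2.8986

Compression ratio = 2.8986


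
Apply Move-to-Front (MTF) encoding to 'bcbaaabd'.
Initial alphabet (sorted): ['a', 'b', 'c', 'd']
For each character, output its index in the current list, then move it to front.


MTF encoding:
'b': index 1 in ['a', 'b', 'c', 'd'] -> ['b', 'a', 'c', 'd']
'c': index 2 in ['b', 'a', 'c', 'd'] -> ['c', 'b', 'a', 'd']
'b': index 1 in ['c', 'b', 'a', 'd'] -> ['b', 'c', 'a', 'd']
'a': index 2 in ['b', 'c', 'a', 'd'] -> ['a', 'b', 'c', 'd']
'a': index 0 in ['a', 'b', 'c', 'd'] -> ['a', 'b', 'c', 'd']
'a': index 0 in ['a', 'b', 'c', 'd'] -> ['a', 'b', 'c', 'd']
'b': index 1 in ['a', 'b', 'c', 'd'] -> ['b', 'a', 'c', 'd']
'd': index 3 in ['b', 'a', 'c', 'd'] -> ['d', 'b', 'a', 'c']


Output: [1, 2, 1, 2, 0, 0, 1, 3]


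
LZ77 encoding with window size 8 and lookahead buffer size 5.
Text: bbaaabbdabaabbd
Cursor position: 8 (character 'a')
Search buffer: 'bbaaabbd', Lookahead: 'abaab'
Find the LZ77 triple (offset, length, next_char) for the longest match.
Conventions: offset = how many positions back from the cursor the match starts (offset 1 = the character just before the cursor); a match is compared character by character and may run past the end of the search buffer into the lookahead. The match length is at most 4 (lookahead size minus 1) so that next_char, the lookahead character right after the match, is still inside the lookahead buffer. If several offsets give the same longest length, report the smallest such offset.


Try each offset into the search buffer:
  offset=1 (pos 7, char 'd'): match length 0
  offset=2 (pos 6, char 'b'): match length 0
  offset=3 (pos 5, char 'b'): match length 0
  offset=4 (pos 4, char 'a'): match length 2
  offset=5 (pos 3, char 'a'): match length 1
  offset=6 (pos 2, char 'a'): match length 1
  offset=7 (pos 1, char 'b'): match length 0
  offset=8 (pos 0, char 'b'): match length 0
Longest match has length 2 at offset 4.
next_char = character at position 8 + 2 = 10 -> 'a'

Best match: offset=4, length=2 (matching 'ab' starting at position 4)
LZ77 triple: (4, 2, 'a')


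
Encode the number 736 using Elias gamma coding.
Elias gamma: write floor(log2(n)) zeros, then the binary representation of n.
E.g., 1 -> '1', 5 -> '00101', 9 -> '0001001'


num_bits = floor(log2(736)) + 1 = 10
leading_zeros = num_bits - 1 = 9
binary(736) = 1011100000

Elias gamma(736) = '000000000' + '1011100000' = 0000000001011100000 (19 bits)


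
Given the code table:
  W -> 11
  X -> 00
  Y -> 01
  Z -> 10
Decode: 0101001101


Decoding:
01 -> Y
01 -> Y
00 -> X
11 -> W
01 -> Y


Result: YYXWY


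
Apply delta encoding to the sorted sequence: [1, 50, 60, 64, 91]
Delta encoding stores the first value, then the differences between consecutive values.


First value: 1
Deltas:
  50 - 1 = 49
  60 - 50 = 10
  64 - 60 = 4
  91 - 64 = 27


Delta encoded: [1, 49, 10, 4, 27]


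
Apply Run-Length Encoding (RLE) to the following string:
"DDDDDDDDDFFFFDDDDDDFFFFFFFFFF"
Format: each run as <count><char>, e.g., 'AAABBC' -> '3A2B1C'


Scanning runs left to right:
  i=0: run of 'D' x 9 -> '9D'
  i=9: run of 'F' x 4 -> '4F'
  i=13: run of 'D' x 6 -> '6D'
  i=19: run of 'F' x 10 -> '10F'

RLE = 9D4F6D10F


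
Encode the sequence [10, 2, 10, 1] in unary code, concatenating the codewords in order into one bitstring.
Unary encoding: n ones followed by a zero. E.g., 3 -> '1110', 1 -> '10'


Encode each number as n ones followed by a terminating 0:
  10 -> 11111111110 (11 bits)
  2 -> 110 (3 bits)
  10 -> 11111111110 (11 bits)
  1 -> 10 (2 bits)
Total length = 11 + 3 + 11 + 2 = 27 bits.

Unary([10, 2, 10, 1]) = 111111111101101111111111010 (27 bits)


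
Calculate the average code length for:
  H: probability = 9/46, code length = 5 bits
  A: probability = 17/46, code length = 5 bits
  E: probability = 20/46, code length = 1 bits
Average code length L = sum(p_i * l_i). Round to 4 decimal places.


Weighted contributions p_i * l_i:
  H: (9/46) * 5 = 45/46
  A: (17/46) * 5 = 85/46
  E: (20/46) * 1 = 20/46
Sum = (45 + 85 + 20)/46 = 150/46

L = 150/46 = 3.2609 bits/symbol


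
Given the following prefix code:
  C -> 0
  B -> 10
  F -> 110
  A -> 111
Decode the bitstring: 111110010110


Decoding step by step:
Bits 111 -> A
Bits 110 -> F
Bits 0 -> C
Bits 10 -> B
Bits 110 -> F


Decoded message: AFCBF


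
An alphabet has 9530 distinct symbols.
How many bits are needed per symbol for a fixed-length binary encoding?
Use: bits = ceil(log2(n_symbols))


log2(9530) = 13.2183
Bracket: 2^13 = 8192 < 9530 <= 2^14 = 16384
So ceil(log2(9530)) = 14

bits = ceil(log2(9530)) = ceil(13.2183) = 14 bits


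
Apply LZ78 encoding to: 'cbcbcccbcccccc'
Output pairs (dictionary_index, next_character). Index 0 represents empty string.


LZ78 encoding steps:
Dictionary: {0: ''}
Step 1: w='' (idx 0), next='c' -> output (0, 'c'), add 'c' as idx 1
Step 2: w='' (idx 0), next='b' -> output (0, 'b'), add 'b' as idx 2
Step 3: w='c' (idx 1), next='b' -> output (1, 'b'), add 'cb' as idx 3
Step 4: w='c' (idx 1), next='c' -> output (1, 'c'), add 'cc' as idx 4
Step 5: w='cb' (idx 3), next='c' -> output (3, 'c'), add 'cbc' as idx 5
Step 6: w='cc' (idx 4), next='c' -> output (4, 'c'), add 'ccc' as idx 6
Step 7: w='cc' (idx 4), end of input -> output (4, '')


Encoded: [(0, 'c'), (0, 'b'), (1, 'b'), (1, 'c'), (3, 'c'), (4, 'c'), (4, '')]


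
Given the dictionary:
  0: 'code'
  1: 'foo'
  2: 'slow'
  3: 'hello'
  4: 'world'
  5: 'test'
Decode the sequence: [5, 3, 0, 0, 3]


Look up each index in the dictionary:
  5 -> 'test'
  3 -> 'hello'
  0 -> 'code'
  0 -> 'code'
  3 -> 'hello'

Decoded: "test hello code code hello"


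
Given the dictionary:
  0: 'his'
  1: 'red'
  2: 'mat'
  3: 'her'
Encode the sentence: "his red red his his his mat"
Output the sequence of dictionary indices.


Look up each word in the dictionary:
  'his' -> 0
  'red' -> 1
  'red' -> 1
  'his' -> 0
  'his' -> 0
  'his' -> 0
  'mat' -> 2

Encoded: [0, 1, 1, 0, 0, 0, 2]


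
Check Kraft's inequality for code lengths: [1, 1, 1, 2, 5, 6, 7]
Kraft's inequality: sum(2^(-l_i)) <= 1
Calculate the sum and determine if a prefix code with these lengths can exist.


Sum = 2^(-1) + 2^(-1) + 2^(-1) + 2^(-2) + 2^(-5) + 2^(-6) + 2^(-7)
    = 0.5 + 0.5 + 0.5 + 0.25 + 0.03125 + 0.015625 + 0.0078125
    = 231/128 = 1.8046875
Since 1.8046875 > 1, Kraft's inequality is NOT satisfied.
A prefix code with these lengths CANNOT exist.

Kraft sum = 1.8046875. Not satisfied.


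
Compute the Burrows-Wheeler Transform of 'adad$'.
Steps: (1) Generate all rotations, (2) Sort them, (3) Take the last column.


Rotations (sorted):
  0: $adad -> last char: d
  1: ad$ad -> last char: d
  2: adad$ -> last char: $
  3: d$ada -> last char: a
  4: dad$a -> last char: a


BWT = dd$aa


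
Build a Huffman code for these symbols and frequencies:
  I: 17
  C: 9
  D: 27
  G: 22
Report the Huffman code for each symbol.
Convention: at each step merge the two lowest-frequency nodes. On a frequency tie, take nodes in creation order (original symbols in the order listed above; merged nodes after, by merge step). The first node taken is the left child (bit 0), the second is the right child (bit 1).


Huffman tree construction:
Step 1: Merge C(9) + I(17) = 26
Step 2: Merge G(22) + (C+I)(26) = 48
Step 3: Merge D(27) + (G+(C+I))(48) = 75
Read each symbol's code off the tree from the root (left child = 0, right child = 1).

Codes:
  I: 111 (length 3)
  C: 110 (length 3)
  D: 0 (length 1)
  G: 10 (length 2)
Average code length: 149/75 = 1.9867 bits/symbol


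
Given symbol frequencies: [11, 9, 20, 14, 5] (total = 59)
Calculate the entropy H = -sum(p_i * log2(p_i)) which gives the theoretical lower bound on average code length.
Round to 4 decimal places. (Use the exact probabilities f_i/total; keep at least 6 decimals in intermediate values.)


Per-symbol terms -p_i * log2(p_i) with p_i = f_i/59:
  p = 11/59 = 0.186441: log2(p) = -2.423211, -p*log2(p) = 0.451785
  p = 9/59 = 0.152542: log2(p) = -2.712718, -p*log2(p) = 0.413804
  p = 20/59 = 0.338983: log2(p) = -1.560715, -p*log2(p) = 0.529056
  p = 14/59 = 0.237288: log2(p) = -2.075288, -p*log2(p) = 0.492441
  p = 5/59 = 0.084746: log2(p) = -3.560715, -p*log2(p) = 0.301756
H = 0.451785 + 0.413804 + 0.529056 + 0.492441 + 0.301756 = 2.188842

H = 2.1888 bits/symbol


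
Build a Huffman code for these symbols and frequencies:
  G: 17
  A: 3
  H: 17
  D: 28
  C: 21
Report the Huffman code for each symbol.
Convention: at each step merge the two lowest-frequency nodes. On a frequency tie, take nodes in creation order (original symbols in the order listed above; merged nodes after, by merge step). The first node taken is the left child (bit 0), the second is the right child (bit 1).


Huffman tree construction:
Step 1: Merge A(3) + G(17) = 20
Step 2: Merge H(17) + (A+G)(20) = 37
Step 3: Merge C(21) + D(28) = 49
Step 4: Merge (H+(A+G))(37) + (C+D)(49) = 86
Read each symbol's code off the tree from the root (left child = 0, right child = 1).

Codes:
  G: 011 (length 3)
  A: 010 (length 3)
  H: 00 (length 2)
  D: 11 (length 2)
  C: 10 (length 2)
Average code length: 192/86 = 2.2326 bits/symbol


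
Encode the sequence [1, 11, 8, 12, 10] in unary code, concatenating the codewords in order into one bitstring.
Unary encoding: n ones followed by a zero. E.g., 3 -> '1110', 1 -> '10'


Encode each number as n ones followed by a terminating 0:
  1 -> 10 (2 bits)
  11 -> 111111111110 (12 bits)
  8 -> 111111110 (9 bits)
  12 -> 1111111111110 (13 bits)
  10 -> 11111111110 (11 bits)
Total length = 2 + 12 + 9 + 13 + 11 = 47 bits.

Unary([1, 11, 8, 12, 10]) = 10111111111110111111110111111111111011111111110 (47 bits)


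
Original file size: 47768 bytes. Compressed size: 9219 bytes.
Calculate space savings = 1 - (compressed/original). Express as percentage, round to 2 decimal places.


ratio = compressed/original = 9219/47768 = 0.192995
savings = 1 - ratio = 1 - 0.192995 = 0.807005
as a percentage: 0.807005 * 100 = 80.7%

Space savings = 1 - 9219/47768 = 80.7%


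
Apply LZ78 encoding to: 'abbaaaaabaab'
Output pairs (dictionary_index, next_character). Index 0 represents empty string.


LZ78 encoding steps:
Dictionary: {0: ''}
Step 1: w='' (idx 0), next='a' -> output (0, 'a'), add 'a' as idx 1
Step 2: w='' (idx 0), next='b' -> output (0, 'b'), add 'b' as idx 2
Step 3: w='b' (idx 2), next='a' -> output (2, 'a'), add 'ba' as idx 3
Step 4: w='a' (idx 1), next='a' -> output (1, 'a'), add 'aa' as idx 4
Step 5: w='aa' (idx 4), next='b' -> output (4, 'b'), add 'aab' as idx 5
Step 6: w='aab' (idx 5), end of input -> output (5, '')


Encoded: [(0, 'a'), (0, 'b'), (2, 'a'), (1, 'a'), (4, 'b'), (5, '')]


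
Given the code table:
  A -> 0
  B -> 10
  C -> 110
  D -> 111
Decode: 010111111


Decoding:
0 -> A
10 -> B
111 -> D
111 -> D


Result: ABDD


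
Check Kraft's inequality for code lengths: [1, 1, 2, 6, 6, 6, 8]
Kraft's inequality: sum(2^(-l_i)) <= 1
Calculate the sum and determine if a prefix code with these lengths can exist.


Sum = 2^(-1) + 2^(-1) + 2^(-2) + 2^(-6) + 2^(-6) + 2^(-6) + 2^(-8)
    = 0.5 + 0.5 + 0.25 + 0.015625 + 0.015625 + 0.015625 + 0.00390625
    = 333/256 = 1.30078125
Since 1.30078125 > 1, Kraft's inequality is NOT satisfied.
A prefix code with these lengths CANNOT exist.

Kraft sum = 1.30078125. Not satisfied.


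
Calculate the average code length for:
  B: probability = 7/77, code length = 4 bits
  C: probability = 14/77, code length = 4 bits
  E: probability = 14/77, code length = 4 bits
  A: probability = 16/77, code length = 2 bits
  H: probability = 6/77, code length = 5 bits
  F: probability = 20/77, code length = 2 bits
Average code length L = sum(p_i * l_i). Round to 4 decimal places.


Weighted contributions p_i * l_i:
  B: (7/77) * 4 = 28/77
  C: (14/77) * 4 = 56/77
  E: (14/77) * 4 = 56/77
  A: (16/77) * 2 = 32/77
  H: (6/77) * 5 = 30/77
  F: (20/77) * 2 = 40/77
Sum = (28 + 56 + 56 + 32 + 30 + 40)/77 = 242/77

L = 242/77 = 3.1429 bits/symbol


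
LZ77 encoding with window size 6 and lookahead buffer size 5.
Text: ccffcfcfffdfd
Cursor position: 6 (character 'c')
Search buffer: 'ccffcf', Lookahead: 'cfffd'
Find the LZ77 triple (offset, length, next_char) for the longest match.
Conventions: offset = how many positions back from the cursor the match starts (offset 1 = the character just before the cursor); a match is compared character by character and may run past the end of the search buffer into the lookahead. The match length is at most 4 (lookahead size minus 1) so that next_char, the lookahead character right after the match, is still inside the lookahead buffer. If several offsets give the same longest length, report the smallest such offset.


Try each offset into the search buffer:
  offset=1 (pos 5, char 'f'): match length 0
  offset=2 (pos 4, char 'c'): match length 2
  offset=3 (pos 3, char 'f'): match length 0
  offset=4 (pos 2, char 'f'): match length 0
  offset=5 (pos 1, char 'c'): match length 3
  offset=6 (pos 0, char 'c'): match length 1
Longest match has length 3 at offset 5.
next_char = character at position 6 + 3 = 9 -> 'f'

Best match: offset=5, length=3 (matching 'cff' starting at position 1)
LZ77 triple: (5, 3, 'f')


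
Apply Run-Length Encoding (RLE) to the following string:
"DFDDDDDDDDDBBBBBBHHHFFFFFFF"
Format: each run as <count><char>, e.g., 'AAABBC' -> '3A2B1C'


Scanning runs left to right:
  i=0: run of 'D' x 1 -> '1D'
  i=1: run of 'F' x 1 -> '1F'
  i=2: run of 'D' x 9 -> '9D'
  i=11: run of 'B' x 6 -> '6B'
  i=17: run of 'H' x 3 -> '3H'
  i=20: run of 'F' x 7 -> '7F'

RLE = 1D1F9D6B3H7F


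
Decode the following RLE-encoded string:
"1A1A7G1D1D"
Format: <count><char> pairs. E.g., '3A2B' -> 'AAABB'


Expanding each <count><char> pair:
  1A -> 'A'
  1A -> 'A'
  7G -> 'GGGGGGG'
  1D -> 'D'
  1D -> 'D'

Decoded = AAGGGGGGGDD


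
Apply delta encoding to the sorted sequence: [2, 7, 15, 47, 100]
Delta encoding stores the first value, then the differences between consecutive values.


First value: 2
Deltas:
  7 - 2 = 5
  15 - 7 = 8
  47 - 15 = 32
  100 - 47 = 53


Delta encoded: [2, 5, 8, 32, 53]


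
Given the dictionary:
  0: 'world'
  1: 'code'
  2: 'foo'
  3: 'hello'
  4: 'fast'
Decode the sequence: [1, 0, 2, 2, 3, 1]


Look up each index in the dictionary:
  1 -> 'code'
  0 -> 'world'
  2 -> 'foo'
  2 -> 'foo'
  3 -> 'hello'
  1 -> 'code'

Decoded: "code world foo foo hello code"


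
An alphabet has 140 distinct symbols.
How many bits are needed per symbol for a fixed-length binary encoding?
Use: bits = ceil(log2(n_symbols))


log2(140) = 7.1293
Bracket: 2^7 = 128 < 140 <= 2^8 = 256
So ceil(log2(140)) = 8

bits = ceil(log2(140)) = ceil(7.1293) = 8 bits


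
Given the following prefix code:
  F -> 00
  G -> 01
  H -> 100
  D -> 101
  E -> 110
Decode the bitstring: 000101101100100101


Decoding step by step:
Bits 00 -> F
Bits 01 -> G
Bits 01 -> G
Bits 101 -> D
Bits 100 -> H
Bits 100 -> H
Bits 101 -> D


Decoded message: FGGDHHD


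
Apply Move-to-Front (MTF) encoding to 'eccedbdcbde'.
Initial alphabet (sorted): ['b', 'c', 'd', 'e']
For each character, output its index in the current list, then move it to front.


MTF encoding:
'e': index 3 in ['b', 'c', 'd', 'e'] -> ['e', 'b', 'c', 'd']
'c': index 2 in ['e', 'b', 'c', 'd'] -> ['c', 'e', 'b', 'd']
'c': index 0 in ['c', 'e', 'b', 'd'] -> ['c', 'e', 'b', 'd']
'e': index 1 in ['c', 'e', 'b', 'd'] -> ['e', 'c', 'b', 'd']
'd': index 3 in ['e', 'c', 'b', 'd'] -> ['d', 'e', 'c', 'b']
'b': index 3 in ['d', 'e', 'c', 'b'] -> ['b', 'd', 'e', 'c']
'd': index 1 in ['b', 'd', 'e', 'c'] -> ['d', 'b', 'e', 'c']
'c': index 3 in ['d', 'b', 'e', 'c'] -> ['c', 'd', 'b', 'e']
'b': index 2 in ['c', 'd', 'b', 'e'] -> ['b', 'c', 'd', 'e']
'd': index 2 in ['b', 'c', 'd', 'e'] -> ['d', 'b', 'c', 'e']
'e': index 3 in ['d', 'b', 'c', 'e'] -> ['e', 'd', 'b', 'c']


Output: [3, 2, 0, 1, 3, 3, 1, 3, 2, 2, 3]


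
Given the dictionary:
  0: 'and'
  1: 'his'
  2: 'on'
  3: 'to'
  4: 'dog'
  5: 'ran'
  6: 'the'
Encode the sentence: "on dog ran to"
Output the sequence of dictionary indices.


Look up each word in the dictionary:
  'on' -> 2
  'dog' -> 4
  'ran' -> 5
  'to' -> 3

Encoded: [2, 4, 5, 3]


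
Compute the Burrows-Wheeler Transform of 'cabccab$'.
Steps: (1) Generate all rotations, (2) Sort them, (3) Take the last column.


Rotations (sorted):
  0: $cabccab -> last char: b
  1: ab$cabcc -> last char: c
  2: abccab$c -> last char: c
  3: b$cabcca -> last char: a
  4: bccab$ca -> last char: a
  5: cab$cabc -> last char: c
  6: cabccab$ -> last char: $
  7: ccab$cab -> last char: b


BWT = bccaac$b
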